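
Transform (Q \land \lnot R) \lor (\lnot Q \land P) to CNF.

(Q \land \lnot R) \lor (\lnot Q \land P)
≡ (Q \lor \lnot Q) \land (Q \lor P) \land (\lnot R \lor \lnot Q) \land (\lnot R \lor P)   (distribute \lor over \land)
≡ (Q \lor P) \land (\lnot R \lor \lnot Q) \land (\lnot R \lor P)   (simplify)

(Q \lor P) \land (\lnot R \lor \lnot Q) \land (\lnot R \lor P)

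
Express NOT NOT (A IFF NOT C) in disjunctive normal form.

(NOT A AND C) OR (NOT C AND A)

NOT NOT (A IFF NOT C)
= NOT NOT ((A IMPLIES NOT C) AND (NOT C IMPLIES A))   [eliminate IFF]
= NOT NOT ((NOT A OR NOT C) AND (NOT C IMPLIES A))   [eliminate IMPLIES]
= NOT NOT ((NOT A OR NOT C) AND (NOT NOT C OR A))   [eliminate IMPLIES]
= (NOT A OR NOT C) AND (NOT NOT C OR A)   [double negation]
= (NOT A OR NOT C) AND (C OR A)   [double negation]
= (NOT A AND C) OR (NOT A AND A) OR (NOT C AND C) OR (NOT C AND A)   [distribute AND over OR]
= (NOT A AND C) OR (NOT C AND A)   [simplify]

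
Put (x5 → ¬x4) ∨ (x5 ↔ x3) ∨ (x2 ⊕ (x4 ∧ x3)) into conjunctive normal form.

(x5 → ¬x4) ∨ (x5 ↔ x3) ∨ (x2 ⊕ (x4 ∧ x3))
≡ ¬x5 ∨ ¬x4 ∨ (x5 ↔ x3) ∨ (x2 ⊕ (x4 ∧ x3))   (eliminate →)
≡ ¬x5 ∨ ¬x4 ∨ ((x5 → x3) ∧ (x3 → x5)) ∨ (x2 ⊕ (x4 ∧ x3))   (eliminate ↔)
≡ ¬x5 ∨ ¬x4 ∨ ((¬x5 ∨ x3) ∧ (x3 → x5)) ∨ (x2 ⊕ (x4 ∧ x3))   (eliminate →)
≡ ¬x5 ∨ ¬x4 ∨ ((¬x5 ∨ x3) ∧ (¬x3 ∨ x5)) ∨ (x2 ⊕ (x4 ∧ x3))   (eliminate →)
≡ ¬x5 ∨ ¬x4 ∨ ((¬x5 ∨ x3) ∧ (¬x3 ∨ x5)) ∨ ((x2 ∨ (x4 ∧ x3)) ∧ ¬(x2 ∧ x4 ∧ x3))   (expand ⊕)
≡ ¬x5 ∨ ¬x4 ∨ ((¬x5 ∨ x3) ∧ (¬x3 ∨ x5)) ∨ ((x2 ∨ (x4 ∧ x3)) ∧ (¬x2 ∨ ¬x4 ∨ ¬x3))   (De Morgan)
≡ (¬x5 ∨ ¬x4 ∨ ¬x5 ∨ x3 ∨ x2 ∨ x4) ∧ (¬x5 ∨ ¬x4 ∨ ¬x5 ∨ x3 ∨ x2 ∨ x3) ∧ (¬x5 ∨ ¬x4 ∨ ¬x5 ∨ x3 ∨ ¬x2 ∨ ¬x4 ∨ ¬x3) ∧ (¬x5 ∨ ¬x4 ∨ ¬x3 ∨ x5 ∨ x2 ∨ x4) ∧ (¬x5 ∨ ¬x4 ∨ ¬x3 ∨ x5 ∨ x2 ∨ x3) ∧ (¬x5 ∨ ¬x4 ∨ ¬x3 ∨ x5 ∨ ¬x2 ∨ ¬x4 ∨ ¬x3)   (distribute ∨ over ∧)
≡ ¬x5 ∨ ¬x4 ∨ x3 ∨ x2   (simplify)

¬x5 ∨ ¬x4 ∨ x3 ∨ x2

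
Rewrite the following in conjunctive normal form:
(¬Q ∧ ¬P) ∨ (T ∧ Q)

(¬Q ∧ ¬P) ∨ (T ∧ Q)
= (¬Q ∨ T) ∧ (¬Q ∨ Q) ∧ (¬P ∨ T) ∧ (¬P ∨ Q)   [distribute ∨ over ∧]
= (¬Q ∨ T) ∧ (¬P ∨ T) ∧ (¬P ∨ Q)   [simplify]

(¬Q ∨ T) ∧ (¬P ∨ T) ∧ (¬P ∨ Q)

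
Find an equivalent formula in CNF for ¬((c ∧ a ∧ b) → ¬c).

c ∧ a ∧ b

¬((c ∧ a ∧ b) → ¬c)
≡ ¬(¬(c ∧ a ∧ b) ∨ ¬c)   (eliminate →)
≡ ¬¬(c ∧ a ∧ b) ∧ ¬¬c   (De Morgan)
≡ c ∧ a ∧ b ∧ ¬¬c   (double negation)
≡ c ∧ a ∧ b ∧ c   (double negation)
≡ c ∧ a ∧ b   (simplify)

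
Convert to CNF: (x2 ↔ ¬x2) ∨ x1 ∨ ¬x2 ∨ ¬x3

¬x2 ∨ x1 ∨ ¬x3

(x2 ↔ ¬x2) ∨ x1 ∨ ¬x2 ∨ ¬x3
≡ (x2 → ¬x2) ∧ (¬x2 → x2) ∨ x1 ∨ ¬x2 ∨ ¬x3   [eliminate ↔]
≡ (¬x2 ∨ ¬x2) ∧ (¬x2 → x2) ∨ x1 ∨ ¬x2 ∨ ¬x3   [eliminate →]
≡ (¬x2 ∨ ¬x2) ∧ (¬¬x2 ∨ x2) ∨ x1 ∨ ¬x2 ∨ ¬x3   [eliminate →]
≡ (¬x2 ∨ ¬x2) ∧ (x2 ∨ x2) ∨ x1 ∨ ¬x2 ∨ ¬x3   [double negation]
≡ (¬x2 ∨ ¬x2 ∨ x1 ∨ ¬x2 ∨ ¬x3) ∧ (x2 ∨ x2 ∨ x1 ∨ ¬x2 ∨ ¬x3)   [distribute ∨ over ∧]
≡ ¬x2 ∨ x1 ∨ ¬x3   [simplify]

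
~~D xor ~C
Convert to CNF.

~~D xor ~C
⇔ (~~D | ~C) & ~(~~D & ~C)   [expand xor]
⇔ (D | ~C) & ~(~~D & ~C)   [double negation]
⇔ (D | ~C) & (~~~D | ~~C)   [De Morgan]
⇔ (D | ~C) & (~D | ~~C)   [double negation]
⇔ (D | ~C) & (~D | C)   [double negation]

(D | ~C) & (~D | C)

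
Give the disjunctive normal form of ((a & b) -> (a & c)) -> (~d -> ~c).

d | ~c

((a & b) -> (a & c)) -> (~d -> ~c)
≡ ~((a & b) -> (a & c)) | (~d -> ~c)   (eliminate ->)
≡ ~(~(a & b) | (a & c)) | (~d -> ~c)   (eliminate ->)
≡ ~(~(a & b) | (a & c)) | ~~d | ~c   (eliminate ->)
≡ (~~(a & b) & ~(a & c)) | ~~d | ~c   (De Morgan)
≡ (a & b & ~(a & c)) | ~~d | ~c   (double negation)
≡ (a & b & (~a | ~c)) | ~~d | ~c   (De Morgan)
≡ (a & b & (~a | ~c)) | d | ~c   (double negation)
≡ (a & b & ~a) | (a & b & ~c) | d | ~c   (distribute & over |)
≡ d | ~c   (simplify)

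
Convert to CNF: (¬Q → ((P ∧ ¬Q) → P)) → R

(¬Q → ((P ∧ ¬Q) → P)) → R
≡ ¬(¬Q → ((P ∧ ¬Q) → P)) ∨ R
≡ ¬(¬¬Q ∨ ((P ∧ ¬Q) → P)) ∨ R
≡ ¬(¬¬Q ∨ ¬(P ∧ ¬Q) ∨ P) ∨ R
≡ (¬¬¬Q ∧ ¬¬(P ∧ ¬Q) ∧ ¬P) ∨ R
≡ (¬Q ∧ ¬¬(P ∧ ¬Q) ∧ ¬P) ∨ R
≡ (¬Q ∧ P ∧ ¬Q ∧ ¬P) ∨ R
≡ (¬Q ∨ R) ∧ (P ∨ R) ∧ (¬Q ∨ R) ∧ (¬P ∨ R)
≡ (¬Q ∨ R) ∧ (P ∨ R) ∧ (¬P ∨ R)

(¬Q ∨ R) ∧ (P ∨ R) ∧ (¬P ∨ R)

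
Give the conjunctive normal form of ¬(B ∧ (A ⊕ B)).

¬B ∨ A

¬(B ∧ (A ⊕ B))
≡ ¬(B ∧ (A ∨ B) ∧ ¬(A ∧ B))   (expand ⊕)
≡ ¬B ∨ ¬(A ∨ B) ∨ ¬¬(A ∧ B)   (De Morgan)
≡ ¬B ∨ (¬A ∧ ¬B) ∨ ¬¬(A ∧ B)   (De Morgan)
≡ ¬B ∨ (¬A ∧ ¬B) ∨ (A ∧ B)   (double negation)
≡ (¬B ∨ ¬A ∨ A) ∧ (¬B ∨ ¬A ∨ B) ∧ (¬B ∨ ¬B ∨ A) ∧ (¬B ∨ ¬B ∨ B)   (distribute ∨ over ∧)
≡ ¬B ∨ A   (simplify)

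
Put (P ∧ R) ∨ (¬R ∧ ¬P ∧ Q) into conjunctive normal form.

(P ∨ ¬R) ∧ (P ∨ Q) ∧ (R ∨ ¬P) ∧ (R ∨ Q)

(P ∧ R) ∨ (¬R ∧ ¬P ∧ Q)
≡ (P ∨ ¬R) ∧ (P ∨ ¬P) ∧ (P ∨ Q) ∧ (R ∨ ¬R) ∧ (R ∨ ¬P) ∧ (R ∨ Q)   [distribute ∨ over ∧]
≡ (P ∨ ¬R) ∧ (P ∨ Q) ∧ (R ∨ ¬P) ∧ (R ∨ Q)   [simplify]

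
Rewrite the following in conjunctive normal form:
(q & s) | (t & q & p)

(q & s) | (t & q & p)
= (q | t) & (q | q) & (q | p) & (s | t) & (s | q) & (s | p)   — distribute | over &
= q & (s | t) & (s | p)   — simplify

q & (s | t) & (s | p)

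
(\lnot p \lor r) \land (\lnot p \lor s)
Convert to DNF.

(\lnot p \lor r) \land (\lnot p \lor s)
= (\lnot p \land \lnot p) \lor (\lnot p \land s) \lor (r \land \lnot p) \lor (r \land s)   — distribute \land over \lor
= \lnot p \lor (r \land s)   — simplify

\lnot p \lor (r \land s)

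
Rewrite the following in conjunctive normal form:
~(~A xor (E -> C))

~(~A xor (E -> C))
≡ ~((~A | (E -> C)) & ~(~A & (E -> C)))   — expand xor
≡ ~((~A | ~E | C) & ~(~A & (E -> C)))   — eliminate ->
≡ ~((~A | ~E | C) & ~(~A & (~E | C)))   — eliminate ->
≡ ~(~A | ~E | C) | ~~(~A & (~E | C))   — De Morgan
≡ (~~A & ~~E & ~C) | ~~(~A & (~E | C))   — De Morgan
≡ (A & ~~E & ~C) | ~~(~A & (~E | C))   — double negation
≡ (A & E & ~C) | ~~(~A & (~E | C))   — double negation
≡ (A & E & ~C) | (~A & (~E | C))   — double negation
≡ (A | ~A) & (A | ~E | C) & (E | ~A) & (E | ~E | C) & (~C | ~A) & (~C | ~E | C)   — distribute | over &
≡ (A | ~E | C) & (E | ~A) & (~C | ~A)   — simplify

(A | ~E | C) & (E | ~A) & (~C | ~A)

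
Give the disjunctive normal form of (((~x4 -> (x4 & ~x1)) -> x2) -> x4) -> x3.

(((~x4 -> (x4 & ~x1)) -> x2) -> x4) -> x3
≡ ~(((~x4 -> (x4 & ~x1)) -> x2) -> x4) | x3   — eliminate ->
≡ ~(~((~x4 -> (x4 & ~x1)) -> x2) | x4) | x3   — eliminate ->
≡ ~(~(~(~x4 -> (x4 & ~x1)) | x2) | x4) | x3   — eliminate ->
≡ ~(~(~(~~x4 | (x4 & ~x1)) | x2) | x4) | x3   — eliminate ->
≡ (~~(~(~~x4 | (x4 & ~x1)) | x2) & ~x4) | x3   — De Morgan
≡ ((~(~~x4 | (x4 & ~x1)) | x2) & ~x4) | x3   — double negation
≡ (((~~~x4 & ~(x4 & ~x1)) | x2) & ~x4) | x3   — De Morgan
≡ (((~x4 & ~(x4 & ~x1)) | x2) & ~x4) | x3   — double negation
≡ (((~x4 & (~x4 | ~~x1)) | x2) & ~x4) | x3   — De Morgan
≡ (((~x4 & (~x4 | x1)) | x2) & ~x4) | x3   — double negation
≡ (~x4 & ~x4 & ~x4) | (~x4 & x1 & ~x4) | (x2 & ~x4) | x3   — distribute & over |
≡ ~x4 | x3   — simplify

~x4 | x3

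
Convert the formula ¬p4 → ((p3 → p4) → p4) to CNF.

p4 ∨ p3

¬p4 → ((p3 → p4) → p4)
⇔ ¬¬p4 ∨ ((p3 → p4) → p4)   — eliminate →
⇔ ¬¬p4 ∨ ¬(p3 → p4) ∨ p4   — eliminate →
⇔ ¬¬p4 ∨ ¬(¬p3 ∨ p4) ∨ p4   — eliminate →
⇔ p4 ∨ ¬(¬p3 ∨ p4) ∨ p4   — double negation
⇔ p4 ∨ (¬¬p3 ∧ ¬p4) ∨ p4   — De Morgan
⇔ p4 ∨ (p3 ∧ ¬p4) ∨ p4   — double negation
⇔ (p4 ∨ p3 ∨ p4) ∧ (p4 ∨ ¬p4 ∨ p4)   — distribute ∨ over ∧
⇔ p4 ∨ p3   — simplify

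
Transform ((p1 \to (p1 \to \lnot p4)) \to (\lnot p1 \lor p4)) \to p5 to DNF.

((p1 \to (p1 \to \lnot p4)) \to (\lnot p1 \lor p4)) \to p5
= \lnot ((p1 \to (p1 \to \lnot p4)) \to (\lnot p1 \lor p4)) \lor p5   [eliminate \to]
= \lnot (\lnot (p1 \to (p1 \to \lnot p4)) \lor \lnot p1 \lor p4) \lor p5   [eliminate \to]
= \lnot (\lnot (\lnot p1 \lor (p1 \to \lnot p4)) \lor \lnot p1 \lor p4) \lor p5   [eliminate \to]
= \lnot (\lnot (\lnot p1 \lor \lnot p1 \lor \lnot p4) \lor \lnot p1 \lor p4) \lor p5   [eliminate \to]
= (\lnot \lnot (\lnot p1 \lor \lnot p1 \lor \lnot p4) \land \lnot \lnot p1 \land \lnot p4) \lor p5   [De Morgan]
= ((\lnot p1 \lor \lnot p1 \lor \lnot p4) \land \lnot \lnot p1 \land \lnot p4) \lor p5   [double negation]
= ((\lnot p1 \lor \lnot p1 \lor \lnot p4) \land p1 \land \lnot p4) \lor p5   [double negation]
= (\lnot p1 \land p1 \land \lnot p4) \lor (\lnot p1 \land p1 \land \lnot p4) \lor (\lnot p4 \land p1 \land \lnot p4) \lor p5   [distribute \land over \lor]
= (\lnot p4 \land p1) \lor p5   [simplify]

(\lnot p4 \land p1) \lor p5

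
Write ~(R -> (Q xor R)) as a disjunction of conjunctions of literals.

~(R -> (Q xor R))
= ~(~R | (Q xor R))   — eliminate ->
= ~(~R | (Q & ~R) | (~Q & R))   — expand xor
= ~~R & ~(Q & ~R) & ~(~Q & R)   — De Morgan
= R & ~(Q & ~R) & ~(~Q & R)   — double negation
= R & (~Q | ~~R) & ~(~Q & R)   — De Morgan
= R & (~Q | R) & ~(~Q & R)   — double negation
= R & (~Q | R) & (~~Q | ~R)   — De Morgan
= R & (~Q | R) & (Q | ~R)   — double negation
= (R & ~Q & Q) | (R & ~Q & ~R) | (R & R & Q) | (R & R & ~R)   — distribute & over |
= R & Q   — simplify

R & Q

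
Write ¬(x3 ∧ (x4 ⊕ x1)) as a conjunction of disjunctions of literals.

¬(x3 ∧ (x4 ⊕ x1))
= ¬(x3 ∧ (x4 ∨ x1) ∧ ¬(x4 ∧ x1))   [expand ⊕]
= ¬x3 ∨ ¬(x4 ∨ x1) ∨ ¬¬(x4 ∧ x1)   [De Morgan]
= ¬x3 ∨ (¬x4 ∧ ¬x1) ∨ ¬¬(x4 ∧ x1)   [De Morgan]
= ¬x3 ∨ (¬x4 ∧ ¬x1) ∨ (x4 ∧ x1)   [double negation]
= (¬x3 ∨ ¬x4 ∨ x4) ∧ (¬x3 ∨ ¬x4 ∨ x1) ∧ (¬x3 ∨ ¬x1 ∨ x4) ∧ (¬x3 ∨ ¬x1 ∨ x1)   [distribute ∨ over ∧]
= (¬x3 ∨ ¬x4 ∨ x1) ∧ (¬x3 ∨ ¬x1 ∨ x4)   [simplify]

(¬x3 ∨ ¬x4 ∨ x1) ∧ (¬x3 ∨ ¬x1 ∨ x4)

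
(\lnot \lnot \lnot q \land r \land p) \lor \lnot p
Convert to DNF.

(\lnot \lnot \lnot q \land r \land p) \lor \lnot p
≡ (\lnot q \land r \land p) \lor \lnot p   [double negation]

(\lnot q \land r \land p) \lor \lnot p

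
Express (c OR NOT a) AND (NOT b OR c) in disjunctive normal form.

c OR (NOT a AND NOT b)

(c OR NOT a) AND (NOT b OR c)
≡ (c AND NOT b) OR (c AND c) OR (NOT a AND NOT b) OR (NOT a AND c)
≡ c OR (NOT a AND NOT b)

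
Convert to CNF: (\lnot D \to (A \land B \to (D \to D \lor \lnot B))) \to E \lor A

(\lnot D \to (A \land B \to (D \to D \lor \lnot B))) \to E \lor A
≡ \lnot (\lnot D \to (A \land B \to (D \to D \lor \lnot B))) \lor E \lor A   (eliminate \to)
≡ \lnot (\lnot \lnot D \lor (A \land B \to (D \to D \lor \lnot B))) \lor E \lor A   (eliminate \to)
≡ \lnot (\lnot \lnot D \lor \lnot (A \land B) \lor (D \to D \lor \lnot B)) \lor E \lor A   (eliminate \to)
≡ \lnot (\lnot \lnot D \lor \lnot (A \land B) \lor \lnot D \lor D \lor \lnot B) \lor E \lor A   (eliminate \to)
≡ \lnot \lnot \lnot D \land \lnot \lnot (A \land B) \land \lnot \lnot D \land \lnot D \land \lnot \lnot B \lor E \lor A   (De Morgan)
≡ \lnot D \land \lnot \lnot (A \land B) \land \lnot \lnot D \land \lnot D \land \lnot \lnot B \lor E \lor A   (double negation)
≡ \lnot D \land A \land B \land \lnot \lnot D \land \lnot D \land \lnot \lnot B \lor E \lor A   (double negation)
≡ \lnot D \land A \land B \land D \land \lnot D \land \lnot \lnot B \lor E \lor A   (double negation)
≡ \lnot D \land A \land B \land D \land \lnot D \land B \lor E \lor A   (double negation)
≡ (\lnot D \lor E \lor A) \land (A \lor E \lor A) \land (B \lor E \lor A) \land (D \lor E \lor A) \land (\lnot D \lor E \lor A) \land (B \lor E \lor A)   (distribute \lor over \land)
≡ A \lor E   (simplify)

A \lor E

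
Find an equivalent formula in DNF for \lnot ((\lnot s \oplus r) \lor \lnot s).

s \land \lnot r

\lnot ((\lnot s \oplus r) \lor \lnot s)
= \lnot ((\lnot s \land \lnot r) \lor (\lnot \lnot s \land r) \lor \lnot s)   [expand \oplus]
= \lnot (\lnot s \land \lnot r) \land \lnot (\lnot \lnot s \land r) \land \lnot \lnot s   [De Morgan]
= (\lnot \lnot s \lor \lnot \lnot r) \land \lnot (\lnot \lnot s \land r) \land \lnot \lnot s   [De Morgan]
= (s \lor \lnot \lnot r) \land \lnot (\lnot \lnot s \land r) \land \lnot \lnot s   [double negation]
= (s \lor r) \land \lnot (\lnot \lnot s \land r) \land \lnot \lnot s   [double negation]
= (s \lor r) \land (\lnot \lnot \lnot s \lor \lnot r) \land \lnot \lnot s   [De Morgan]
= (s \lor r) \land (\lnot s \lor \lnot r) \land \lnot \lnot s   [double negation]
= (s \lor r) \land (\lnot s \lor \lnot r) \land s   [double negation]
= (s \land \lnot s \land s) \lor (s \land \lnot r \land s) \lor (r \land \lnot s \land s) \lor (r \land \lnot r \land s)   [distribute \land over \lor]
= s \land \lnot r   [simplify]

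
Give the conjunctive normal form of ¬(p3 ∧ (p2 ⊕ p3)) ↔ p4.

¬(p3 ∧ (p2 ⊕ p3)) ↔ p4
≡ (¬(p3 ∧ (p2 ⊕ p3)) → p4) ∧ (p4 → ¬(p3 ∧ (p2 ⊕ p3)))   — eliminate ↔
≡ (¬¬(p3 ∧ (p2 ⊕ p3)) ∨ p4) ∧ (p4 → ¬(p3 ∧ (p2 ⊕ p3)))   — eliminate →
≡ (¬¬(p3 ∧ (p2 ∨ p3) ∧ ¬(p2 ∧ p3)) ∨ p4) ∧ (p4 → ¬(p3 ∧ (p2 ⊕ p3)))   — expand ⊕
≡ (¬¬(p3 ∧ (p2 ∨ p3) ∧ ¬(p2 ∧ p3)) ∨ p4) ∧ (¬p4 ∨ ¬(p3 ∧ (p2 ⊕ p3)))   — eliminate →
≡ (¬¬(p3 ∧ (p2 ∨ p3) ∧ ¬(p2 ∧ p3)) ∨ p4) ∧ (¬p4 ∨ ¬(p3 ∧ (p2 ∨ p3) ∧ ¬(p2 ∧ p3)))   — expand ⊕
≡ ((p3 ∧ (p2 ∨ p3) ∧ ¬(p2 ∧ p3)) ∨ p4) ∧ (¬p4 ∨ ¬(p3 ∧ (p2 ∨ p3) ∧ ¬(p2 ∧ p3)))   — double negation
≡ ((p3 ∧ (p2 ∨ p3) ∧ (¬p2 ∨ ¬p3)) ∨ p4) ∧ (¬p4 ∨ ¬(p3 ∧ (p2 ∨ p3) ∧ ¬(p2 ∧ p3)))   — De Morgan
≡ ((p3 ∧ (p2 ∨ p3) ∧ (¬p2 ∨ ¬p3)) ∨ p4) ∧ (¬p4 ∨ ¬p3 ∨ ¬(p2 ∨ p3) ∨ ¬¬(p2 ∧ p3))   — De Morgan
≡ ((p3 ∧ (p2 ∨ p3) ∧ (¬p2 ∨ ¬p3)) ∨ p4) ∧ (¬p4 ∨ ¬p3 ∨ (¬p2 ∧ ¬p3) ∨ ¬¬(p2 ∧ p3))   — De Morgan
≡ ((p3 ∧ (p2 ∨ p3) ∧ (¬p2 ∨ ¬p3)) ∨ p4) ∧ (¬p4 ∨ ¬p3 ∨ (¬p2 ∧ ¬p3) ∨ (p2 ∧ p3))   — double negation
≡ (p3 ∨ p4) ∧ (p2 ∨ p3 ∨ p4) ∧ (¬p2 ∨ ¬p3 ∨ p4) ∧ (¬p4 ∨ ¬p3 ∨ ¬p2 ∨ p2) ∧ (¬p4 ∨ ¬p3 ∨ ¬p2 ∨ p3) ∧ (¬p4 ∨ ¬p3 ∨ ¬p3 ∨ p2) ∧ (¬p4 ∨ ¬p3 ∨ ¬p3 ∨ p3)   — distribute ∨ over ∧
≡ (p3 ∨ p4) ∧ (¬p2 ∨ ¬p3 ∨ p4) ∧ (¬p4 ∨ ¬p3 ∨ p2)   — simplify

(p3 ∨ p4) ∧ (¬p2 ∨ ¬p3 ∨ p4) ∧ (¬p4 ∨ ¬p3 ∨ p2)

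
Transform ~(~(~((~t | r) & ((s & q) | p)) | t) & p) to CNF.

~(~(~((~t | r) & ((s & q) | p)) | t) & p)
≡ ~~(~((~t | r) & ((s & q) | p)) | t) | ~p   — De Morgan
≡ ~((~t | r) & ((s & q) | p)) | t | ~p   — double negation
≡ ~(~t | r) | ~((s & q) | p) | t | ~p   — De Morgan
≡ (~~t & ~r) | ~((s & q) | p) | t | ~p   — De Morgan
≡ (t & ~r) | ~((s & q) | p) | t | ~p   — double negation
≡ (t & ~r) | (~(s & q) & ~p) | t | ~p   — De Morgan
≡ (t & ~r) | ((~s | ~q) & ~p) | t | ~p   — De Morgan
≡ (t | ~s | ~q | t | ~p) & (t | ~p | t | ~p) & (~r | ~s | ~q | t | ~p) & (~r | ~p | t | ~p)   — distribute | over &
≡ t | ~p   — simplify

t | ~p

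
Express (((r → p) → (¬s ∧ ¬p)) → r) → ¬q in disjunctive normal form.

(((r → p) → (¬s ∧ ¬p)) → r) → ¬q
= ¬(((r → p) → (¬s ∧ ¬p)) → r) ∨ ¬q   [eliminate →]
= ¬(¬((r → p) → (¬s ∧ ¬p)) ∨ r) ∨ ¬q   [eliminate →]
= ¬(¬(¬(r → p) ∨ (¬s ∧ ¬p)) ∨ r) ∨ ¬q   [eliminate →]
= ¬(¬(¬(¬r ∨ p) ∨ (¬s ∧ ¬p)) ∨ r) ∨ ¬q   [eliminate →]
= (¬¬(¬(¬r ∨ p) ∨ (¬s ∧ ¬p)) ∧ ¬r) ∨ ¬q   [De Morgan]
= ((¬(¬r ∨ p) ∨ (¬s ∧ ¬p)) ∧ ¬r) ∨ ¬q   [double negation]
= (((¬¬r ∧ ¬p) ∨ (¬s ∧ ¬p)) ∧ ¬r) ∨ ¬q   [De Morgan]
= (((r ∧ ¬p) ∨ (¬s ∧ ¬p)) ∧ ¬r) ∨ ¬q   [double negation]
= (r ∧ ¬p ∧ ¬r) ∨ (¬s ∧ ¬p ∧ ¬r) ∨ ¬q   [distribute ∧ over ∨]
= (¬s ∧ ¬p ∧ ¬r) ∨ ¬q   [simplify]

(¬s ∧ ¬p ∧ ¬r) ∨ ¬q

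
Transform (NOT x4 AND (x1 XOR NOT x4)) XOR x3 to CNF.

(NOT x4 AND (x1 XOR NOT x4)) XOR x3
⇔ ((NOT x4 AND (x1 XOR NOT x4)) OR x3) AND NOT (NOT x4 AND (x1 XOR NOT x4) AND x3)   [expand XOR]
⇔ ((NOT x4 AND (x1 OR NOT x4) AND NOT (x1 AND NOT x4)) OR x3) AND NOT (NOT x4 AND (x1 XOR NOT x4) AND x3)   [expand XOR]
⇔ ((NOT x4 AND (x1 OR NOT x4) AND NOT (x1 AND NOT x4)) OR x3) AND NOT (NOT x4 AND (x1 OR NOT x4) AND NOT (x1 AND NOT x4) AND x3)   [expand XOR]
⇔ ((NOT x4 AND (x1 OR NOT x4) AND (NOT x1 OR NOT NOT x4)) OR x3) AND NOT (NOT x4 AND (x1 OR NOT x4) AND NOT (x1 AND NOT x4) AND x3)   [De Morgan]
⇔ ((NOT x4 AND (x1 OR NOT x4) AND (NOT x1 OR x4)) OR x3) AND NOT (NOT x4 AND (x1 OR NOT x4) AND NOT (x1 AND NOT x4) AND x3)   [double negation]
⇔ ((NOT x4 AND (x1 OR NOT x4) AND (NOT x1 OR x4)) OR x3) AND (NOT NOT x4 OR NOT (x1 OR NOT x4) OR NOT NOT (x1 AND NOT x4) OR NOT x3)   [De Morgan]
⇔ ((NOT x4 AND (x1 OR NOT x4) AND (NOT x1 OR x4)) OR x3) AND (x4 OR NOT (x1 OR NOT x4) OR NOT NOT (x1 AND NOT x4) OR NOT x3)   [double negation]
⇔ ((NOT x4 AND (x1 OR NOT x4) AND (NOT x1 OR x4)) OR x3) AND (x4 OR (NOT x1 AND NOT NOT x4) OR NOT NOT (x1 AND NOT x4) OR NOT x3)   [De Morgan]
⇔ ((NOT x4 AND (x1 OR NOT x4) AND (NOT x1 OR x4)) OR x3) AND (x4 OR (NOT x1 AND x4) OR NOT NOT (x1 AND NOT x4) OR NOT x3)   [double negation]
⇔ ((NOT x4 AND (x1 OR NOT x4) AND (NOT x1 OR x4)) OR x3) AND (x4 OR (NOT x1 AND x4) OR (x1 AND NOT x4) OR NOT x3)   [double negation]
⇔ (NOT x4 OR x3) AND (x1 OR NOT x4 OR x3) AND (NOT x1 OR x4 OR x3) AND (x4 OR NOT x1 OR x1 OR NOT x3) AND (x4 OR NOT x1 OR NOT x4 OR NOT x3) AND (x4 OR x4 OR x1 OR NOT x3) AND (x4 OR x4 OR NOT x4 OR NOT x3)   [distribute OR over AND]
⇔ (NOT x4 OR x3) AND (NOT x1 OR x4 OR x3) AND (x4 OR x1 OR NOT x3)   [simplify]

(NOT x4 OR x3) AND (NOT x1 OR x4 OR x3) AND (x4 OR x1 OR NOT x3)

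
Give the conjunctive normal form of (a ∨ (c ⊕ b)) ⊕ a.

(a ∨ (c ⊕ b)) ⊕ a
= (a ∨ (c ⊕ b) ∨ a) ∧ ¬((a ∨ (c ⊕ b)) ∧ a)   [expand ⊕]
= (a ∨ (c ∨ b) ∧ ¬(c ∧ b) ∨ a) ∧ ¬((a ∨ (c ⊕ b)) ∧ a)   [expand ⊕]
= (a ∨ (c ∨ b) ∧ ¬(c ∧ b) ∨ a) ∧ ¬((a ∨ (c ∨ b) ∧ ¬(c ∧ b)) ∧ a)   [expand ⊕]
= (a ∨ (c ∨ b) ∧ (¬c ∨ ¬b) ∨ a) ∧ ¬((a ∨ (c ∨ b) ∧ ¬(c ∧ b)) ∧ a)   [De Morgan]
= (a ∨ (c ∨ b) ∧ (¬c ∨ ¬b) ∨ a) ∧ (¬(a ∨ (c ∨ b) ∧ ¬(c ∧ b)) ∨ ¬a)   [De Morgan]
= (a ∨ (c ∨ b) ∧ (¬c ∨ ¬b) ∨ a) ∧ (¬a ∧ ¬((c ∨ b) ∧ ¬(c ∧ b)) ∨ ¬a)   [De Morgan]
= (a ∨ (c ∨ b) ∧ (¬c ∨ ¬b) ∨ a) ∧ (¬a ∧ (¬(c ∨ b) ∨ ¬¬(c ∧ b)) ∨ ¬a)   [De Morgan]
= (a ∨ (c ∨ b) ∧ (¬c ∨ ¬b) ∨ a) ∧ (¬a ∧ (¬c ∧ ¬b ∨ ¬¬(c ∧ b)) ∨ ¬a)   [De Morgan]
= (a ∨ (c ∨ b) ∧ (¬c ∨ ¬b) ∨ a) ∧ (¬a ∧ (¬c ∧ ¬b ∨ c ∧ b) ∨ ¬a)   [double negation]
= (a ∨ c ∨ b ∨ a) ∧ (a ∨ ¬c ∨ ¬b ∨ a) ∧ (¬a ∨ ¬a) ∧ (¬c ∨ c ∨ ¬a) ∧ (¬c ∨ b ∨ ¬a) ∧ (¬b ∨ c ∨ ¬a) ∧ (¬b ∨ b ∨ ¬a)   [distribute ∨ over ∧]
= (a ∨ c ∨ b) ∧ (a ∨ ¬c ∨ ¬b) ∧ ¬a   [simplify]

(a ∨ c ∨ b) ∧ (a ∨ ¬c ∨ ¬b) ∧ ¬a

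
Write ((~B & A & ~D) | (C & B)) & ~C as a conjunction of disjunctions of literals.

((~B & A & ~D) | (C & B)) & ~C
≡ (~B | C) & (~B | B) & (A | C) & (A | B) & (~D | C) & (~D | B) & ~C   (distribute | over &)
≡ (~B | C) & (A | C) & (A | B) & (~D | C) & (~D | B) & ~C   (simplify)

(~B | C) & (A | C) & (A | B) & (~D | C) & (~D | B) & ~C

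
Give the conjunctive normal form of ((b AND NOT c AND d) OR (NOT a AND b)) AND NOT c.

b AND (d OR NOT a) AND NOT c

((b AND NOT c AND d) OR (NOT a AND b)) AND NOT c
≡ (b OR NOT a) AND (b OR b) AND (NOT c OR NOT a) AND (NOT c OR b) AND (d OR NOT a) AND (d OR b) AND NOT c   — distribute OR over AND
≡ b AND (d OR NOT a) AND NOT c   — simplify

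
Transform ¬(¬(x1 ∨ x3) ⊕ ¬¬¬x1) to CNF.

¬(¬(x1 ∨ x3) ⊕ ¬¬¬x1)
= ¬((¬(x1 ∨ x3) ∨ ¬¬¬x1) ∧ ¬(¬(x1 ∨ x3) ∧ ¬¬¬x1))   [expand ⊕]
= ¬(¬(x1 ∨ x3) ∨ ¬¬¬x1) ∨ ¬¬(¬(x1 ∨ x3) ∧ ¬¬¬x1)   [De Morgan]
= (¬¬(x1 ∨ x3) ∧ ¬¬¬¬x1) ∨ ¬¬(¬(x1 ∨ x3) ∧ ¬¬¬x1)   [De Morgan]
= ((x1 ∨ x3) ∧ ¬¬¬¬x1) ∨ ¬¬(¬(x1 ∨ x3) ∧ ¬¬¬x1)   [double negation]
= ((x1 ∨ x3) ∧ ¬¬x1) ∨ ¬¬(¬(x1 ∨ x3) ∧ ¬¬¬x1)   [double negation]
= ((x1 ∨ x3) ∧ x1) ∨ ¬¬(¬(x1 ∨ x3) ∧ ¬¬¬x1)   [double negation]
= ((x1 ∨ x3) ∧ x1) ∨ (¬(x1 ∨ x3) ∧ ¬¬¬x1)   [double negation]
= ((x1 ∨ x3) ∧ x1) ∨ (¬x1 ∧ ¬x3 ∧ ¬¬¬x1)   [De Morgan]
= ((x1 ∨ x3) ∧ x1) ∨ (¬x1 ∧ ¬x3 ∧ ¬x1)   [double negation]
= (x1 ∨ x3 ∨ ¬x1) ∧ (x1 ∨ x3 ∨ ¬x3) ∧ (x1 ∨ x3 ∨ ¬x1) ∧ (x1 ∨ ¬x1) ∧ (x1 ∨ ¬x3) ∧ (x1 ∨ ¬x1)   [distribute ∨ over ∧]
= x1 ∨ ¬x3   [simplify]

x1 ∨ ¬x3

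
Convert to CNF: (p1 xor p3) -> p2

(~p1 | p3 | p2) & (~p3 | p1 | p2)

(p1 xor p3) -> p2
≡ ~(p1 xor p3) | p2   (eliminate ->)
≡ ~((p1 | p3) & ~(p1 & p3)) | p2   (expand xor)
≡ ~(p1 | p3) | ~~(p1 & p3) | p2   (De Morgan)
≡ (~p1 & ~p3) | ~~(p1 & p3) | p2   (De Morgan)
≡ (~p1 & ~p3) | (p1 & p3) | p2   (double negation)
≡ (~p1 | p1 | p2) & (~p1 | p3 | p2) & (~p3 | p1 | p2) & (~p3 | p3 | p2)   (distribute | over &)
≡ (~p1 | p3 | p2) & (~p3 | p1 | p2)   (simplify)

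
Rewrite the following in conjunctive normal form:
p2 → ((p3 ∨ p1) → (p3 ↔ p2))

¬p2 ∨ ¬p1 ∨ p3

p2 → ((p3 ∨ p1) → (p3 ↔ p2))
≡ ¬p2 ∨ ((p3 ∨ p1) → (p3 ↔ p2))   — eliminate →
≡ ¬p2 ∨ ¬(p3 ∨ p1) ∨ (p3 ↔ p2)   — eliminate →
≡ ¬p2 ∨ ¬(p3 ∨ p1) ∨ ((p3 → p2) ∧ (p2 → p3))   — eliminate ↔
≡ ¬p2 ∨ ¬(p3 ∨ p1) ∨ ((¬p3 ∨ p2) ∧ (p2 → p3))   — eliminate →
≡ ¬p2 ∨ ¬(p3 ∨ p1) ∨ ((¬p3 ∨ p2) ∧ (¬p2 ∨ p3))   — eliminate →
≡ ¬p2 ∨ (¬p3 ∧ ¬p1) ∨ ((¬p3 ∨ p2) ∧ (¬p2 ∨ p3))   — De Morgan
≡ (¬p2 ∨ ¬p3 ∨ ¬p3 ∨ p2) ∧ (¬p2 ∨ ¬p3 ∨ ¬p2 ∨ p3) ∧ (¬p2 ∨ ¬p1 ∨ ¬p3 ∨ p2) ∧ (¬p2 ∨ ¬p1 ∨ ¬p2 ∨ p3)   — distribute ∨ over ∧
≡ ¬p2 ∨ ¬p1 ∨ p3   — simplify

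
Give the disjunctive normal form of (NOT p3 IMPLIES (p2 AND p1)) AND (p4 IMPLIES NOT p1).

(NOT p3 IMPLIES (p2 AND p1)) AND (p4 IMPLIES NOT p1)
= (NOT NOT p3 OR (p2 AND p1)) AND (p4 IMPLIES NOT p1)   (eliminate IMPLIES)
= (NOT NOT p3 OR (p2 AND p1)) AND (NOT p4 OR NOT p1)   (eliminate IMPLIES)
= (p3 OR (p2 AND p1)) AND (NOT p4 OR NOT p1)   (double negation)
= (p3 AND NOT p4) OR (p3 AND NOT p1) OR (p2 AND p1 AND NOT p4) OR (p2 AND p1 AND NOT p1)   (distribute AND over OR)
= (p3 AND NOT p4) OR (p3 AND NOT p1) OR (p2 AND p1 AND NOT p4)   (simplify)

(p3 AND NOT p4) OR (p3 AND NOT p1) OR (p2 AND p1 AND NOT p4)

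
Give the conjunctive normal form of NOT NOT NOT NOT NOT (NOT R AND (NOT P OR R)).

NOT NOT NOT NOT NOT (NOT R AND (NOT P OR R))
≡ NOT NOT NOT (NOT R AND (NOT P OR R))   (double negation)
≡ NOT (NOT R AND (NOT P OR R))   (double negation)
≡ NOT NOT R OR NOT (NOT P OR R)   (De Morgan)
≡ R OR NOT (NOT P OR R)   (double negation)
≡ R OR (NOT NOT P AND NOT R)   (De Morgan)
≡ R OR (P AND NOT R)   (double negation)
≡ (R OR P) AND (R OR NOT R)   (distribute OR over AND)
≡ R OR P   (simplify)

R OR P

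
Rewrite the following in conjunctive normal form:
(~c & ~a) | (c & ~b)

(~c & ~a) | (c & ~b)
≡ (~c | c) & (~c | ~b) & (~a | c) & (~a | ~b)   [distribute | over &]
≡ (~c | ~b) & (~a | c) & (~a | ~b)   [simplify]

(~c | ~b) & (~a | c) & (~a | ~b)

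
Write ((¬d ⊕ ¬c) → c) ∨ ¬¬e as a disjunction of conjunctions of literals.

((¬d ⊕ ¬c) → c) ∨ ¬¬e
= ¬(¬d ⊕ ¬c) ∨ c ∨ ¬¬e   (eliminate →)
= ¬((¬d ∧ ¬¬c) ∨ (¬¬d ∧ ¬c)) ∨ c ∨ ¬¬e   (expand ⊕)
= (¬(¬d ∧ ¬¬c) ∧ ¬(¬¬d ∧ ¬c)) ∨ c ∨ ¬¬e   (De Morgan)
= ((¬¬d ∨ ¬¬¬c) ∧ ¬(¬¬d ∧ ¬c)) ∨ c ∨ ¬¬e   (De Morgan)
= ((d ∨ ¬¬¬c) ∧ ¬(¬¬d ∧ ¬c)) ∨ c ∨ ¬¬e   (double negation)
= ((d ∨ ¬c) ∧ ¬(¬¬d ∧ ¬c)) ∨ c ∨ ¬¬e   (double negation)
= ((d ∨ ¬c) ∧ (¬¬¬d ∨ ¬¬c)) ∨ c ∨ ¬¬e   (De Morgan)
= ((d ∨ ¬c) ∧ (¬d ∨ ¬¬c)) ∨ c ∨ ¬¬e   (double negation)
= ((d ∨ ¬c) ∧ (¬d ∨ c)) ∨ c ∨ ¬¬e   (double negation)
= ((d ∨ ¬c) ∧ (¬d ∨ c)) ∨ c ∨ e   (double negation)
= (d ∧ ¬d) ∨ (d ∧ c) ∨ (¬c ∧ ¬d) ∨ (¬c ∧ c) ∨ c ∨ e   (distribute ∧ over ∨)
= (¬c ∧ ¬d) ∨ c ∨ e   (simplify)

(¬c ∧ ¬d) ∨ c ∨ e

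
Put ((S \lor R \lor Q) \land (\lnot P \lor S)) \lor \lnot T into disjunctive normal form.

S \lor (R \land \lnot P) \lor (Q \land \lnot P) \lor \lnot T

((S \lor R \lor Q) \land (\lnot P \lor S)) \lor \lnot T
≡ (S \land \lnot P) \lor (S \land S) \lor (R \land \lnot P) \lor (R \land S) \lor (Q \land \lnot P) \lor (Q \land S) \lor \lnot T   (distribute \land over \lor)
≡ S \lor (R \land \lnot P) \lor (Q \land \lnot P) \lor \lnot T   (simplify)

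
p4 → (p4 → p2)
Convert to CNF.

¬p4 ∨ p2

p4 → (p4 → p2)
= ¬p4 ∨ (p4 → p2)   (eliminate →)
= ¬p4 ∨ ¬p4 ∨ p2   (eliminate →)
= ¬p4 ∨ p2   (simplify)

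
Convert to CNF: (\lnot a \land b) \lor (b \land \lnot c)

(\lnot a \lor \lnot c) \land b

(\lnot a \land b) \lor (b \land \lnot c)
⇔ (\lnot a \lor b) \land (\lnot a \lor \lnot c) \land (b \lor b) \land (b \lor \lnot c)   [distribute \lor over \land]
⇔ (\lnot a \lor \lnot c) \land b   [simplify]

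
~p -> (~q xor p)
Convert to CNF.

~p -> (~q xor p)
≡ ~~p | (~q xor p)   — eliminate ->
≡ ~~p | ((~q | p) & ~(~q & p))   — expand xor
≡ p | ((~q | p) & ~(~q & p))   — double negation
≡ p | ((~q | p) & (~~q | ~p))   — De Morgan
≡ p | ((~q | p) & (q | ~p))   — double negation
≡ (p | ~q | p) & (p | q | ~p)   — distribute | over &
≡ p | ~q   — simplify

p | ~q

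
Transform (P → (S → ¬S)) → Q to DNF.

(P → (S → ¬S)) → Q
≡ ¬(P → (S → ¬S)) ∨ Q   — eliminate →
≡ ¬(¬P ∨ (S → ¬S)) ∨ Q   — eliminate →
≡ ¬(¬P ∨ ¬S ∨ ¬S) ∨ Q   — eliminate →
≡ ¬¬P ∧ ¬¬S ∧ ¬¬S ∨ Q   — De Morgan
≡ P ∧ ¬¬S ∧ ¬¬S ∨ Q   — double negation
≡ P ∧ S ∧ ¬¬S ∨ Q   — double negation
≡ P ∧ S ∧ S ∨ Q   — double negation
≡ P ∧ S ∨ Q   — simplify

P ∧ S ∨ Q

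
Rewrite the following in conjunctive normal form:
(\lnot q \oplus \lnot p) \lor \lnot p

(\lnot q \oplus \lnot p) \lor \lnot p
≡ ((\lnot q \lor \lnot p) \land \lnot (\lnot q \land \lnot p)) \lor \lnot p
≡ ((\lnot q \lor \lnot p) \land (\lnot \lnot q \lor \lnot \lnot p)) \lor \lnot p
≡ ((\lnot q \lor \lnot p) \land (q \lor \lnot \lnot p)) \lor \lnot p
≡ ((\lnot q \lor \lnot p) \land (q \lor p)) \lor \lnot p
≡ (\lnot q \lor \lnot p \lor \lnot p) \land (q \lor p \lor \lnot p)
≡ \lnot q \lor \lnot p

\lnot q \lor \lnot p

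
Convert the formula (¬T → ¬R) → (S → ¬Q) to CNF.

(¬T → ¬R) → (S → ¬Q)
≡ ¬(¬T → ¬R) ∨ (S → ¬Q)   [eliminate →]
≡ ¬(¬¬T ∨ ¬R) ∨ (S → ¬Q)   [eliminate →]
≡ ¬(¬¬T ∨ ¬R) ∨ ¬S ∨ ¬Q   [eliminate →]
≡ (¬¬¬T ∧ ¬¬R) ∨ ¬S ∨ ¬Q   [De Morgan]
≡ (¬T ∧ ¬¬R) ∨ ¬S ∨ ¬Q   [double negation]
≡ (¬T ∧ R) ∨ ¬S ∨ ¬Q   [double negation]
≡ (¬T ∨ ¬S ∨ ¬Q) ∧ (R ∨ ¬S ∨ ¬Q)   [distribute ∨ over ∧]

(¬T ∨ ¬S ∨ ¬Q) ∧ (R ∨ ¬S ∨ ¬Q)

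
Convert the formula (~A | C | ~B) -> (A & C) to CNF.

(~A | C | ~B) -> (A & C)
⇔ ~(~A | C | ~B) | (A & C)   [eliminate ->]
⇔ (~~A & ~C & ~~B) | (A & C)   [De Morgan]
⇔ (A & ~C & ~~B) | (A & C)   [double negation]
⇔ (A & ~C & B) | (A & C)   [double negation]
⇔ (A | A) & (A | C) & (~C | A) & (~C | C) & (B | A) & (B | C)   [distribute | over &]
⇔ A & (B | C)   [simplify]

A & (B | C)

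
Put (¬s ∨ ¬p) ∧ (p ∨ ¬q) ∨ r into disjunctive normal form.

¬s ∧ p ∨ ¬s ∧ ¬q ∨ ¬p ∧ ¬q ∨ r

(¬s ∨ ¬p) ∧ (p ∨ ¬q) ∨ r
≡ ¬s ∧ p ∨ ¬s ∧ ¬q ∨ ¬p ∧ p ∨ ¬p ∧ ¬q ∨ r   — distribute ∧ over ∨
≡ ¬s ∧ p ∨ ¬s ∧ ¬q ∨ ¬p ∧ ¬q ∨ r   — simplify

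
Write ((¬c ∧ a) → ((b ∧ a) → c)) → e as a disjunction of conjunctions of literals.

(¬c ∧ a ∧ b) ∨ e

((¬c ∧ a) → ((b ∧ a) → c)) → e
⇔ ¬((¬c ∧ a) → ((b ∧ a) → c)) ∨ e   — eliminate →
⇔ ¬(¬(¬c ∧ a) ∨ ((b ∧ a) → c)) ∨ e   — eliminate →
⇔ ¬(¬(¬c ∧ a) ∨ ¬(b ∧ a) ∨ c) ∨ e   — eliminate →
⇔ (¬¬(¬c ∧ a) ∧ ¬¬(b ∧ a) ∧ ¬c) ∨ e   — De Morgan
⇔ (¬c ∧ a ∧ ¬¬(b ∧ a) ∧ ¬c) ∨ e   — double negation
⇔ (¬c ∧ a ∧ b ∧ a ∧ ¬c) ∨ e   — double negation
⇔ (¬c ∧ a ∧ b) ∨ e   — simplify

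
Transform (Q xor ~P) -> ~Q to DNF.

(~P & Q) | ~Q

(Q xor ~P) -> ~Q
⇔ ~(Q xor ~P) | ~Q   (eliminate ->)
⇔ ~((Q & ~~P) | (~Q & ~P)) | ~Q   (expand xor)
⇔ (~(Q & ~~P) & ~(~Q & ~P)) | ~Q   (De Morgan)
⇔ ((~Q | ~~~P) & ~(~Q & ~P)) | ~Q   (De Morgan)
⇔ ((~Q | ~P) & ~(~Q & ~P)) | ~Q   (double negation)
⇔ ((~Q | ~P) & (~~Q | ~~P)) | ~Q   (De Morgan)
⇔ ((~Q | ~P) & (Q | ~~P)) | ~Q   (double negation)
⇔ ((~Q | ~P) & (Q | P)) | ~Q   (double negation)
⇔ (~Q & Q) | (~Q & P) | (~P & Q) | (~P & P) | ~Q   (distribute & over |)
⇔ (~P & Q) | ~Q   (simplify)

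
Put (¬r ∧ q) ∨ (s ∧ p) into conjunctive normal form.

(¬r ∧ q) ∨ (s ∧ p)
≡ (¬r ∨ s) ∧ (¬r ∨ p) ∧ (q ∨ s) ∧ (q ∨ p)   (distribute ∨ over ∧)

(¬r ∨ s) ∧ (¬r ∨ p) ∧ (q ∨ s) ∧ (q ∨ p)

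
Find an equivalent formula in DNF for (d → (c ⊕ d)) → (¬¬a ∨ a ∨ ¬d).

(d ∧ c) ∨ a ∨ ¬d

(d → (c ⊕ d)) → (¬¬a ∨ a ∨ ¬d)
⇔ ¬(d → (c ⊕ d)) ∨ ¬¬a ∨ a ∨ ¬d   [eliminate →]
⇔ ¬(¬d ∨ (c ⊕ d)) ∨ ¬¬a ∨ a ∨ ¬d   [eliminate →]
⇔ ¬(¬d ∨ (c ∧ ¬d) ∨ (¬c ∧ d)) ∨ ¬¬a ∨ a ∨ ¬d   [expand ⊕]
⇔ (¬¬d ∧ ¬(c ∧ ¬d) ∧ ¬(¬c ∧ d)) ∨ ¬¬a ∨ a ∨ ¬d   [De Morgan]
⇔ (d ∧ ¬(c ∧ ¬d) ∧ ¬(¬c ∧ d)) ∨ ¬¬a ∨ a ∨ ¬d   [double negation]
⇔ (d ∧ (¬c ∨ ¬¬d) ∧ ¬(¬c ∧ d)) ∨ ¬¬a ∨ a ∨ ¬d   [De Morgan]
⇔ (d ∧ (¬c ∨ d) ∧ ¬(¬c ∧ d)) ∨ ¬¬a ∨ a ∨ ¬d   [double negation]
⇔ (d ∧ (¬c ∨ d) ∧ (¬¬c ∨ ¬d)) ∨ ¬¬a ∨ a ∨ ¬d   [De Morgan]
⇔ (d ∧ (¬c ∨ d) ∧ (c ∨ ¬d)) ∨ ¬¬a ∨ a ∨ ¬d   [double negation]
⇔ (d ∧ (¬c ∨ d) ∧ (c ∨ ¬d)) ∨ a ∨ a ∨ ¬d   [double negation]
⇔ (d ∧ ¬c ∧ c) ∨ (d ∧ ¬c ∧ ¬d) ∨ (d ∧ d ∧ c) ∨ (d ∧ d ∧ ¬d) ∨ a ∨ a ∨ ¬d   [distribute ∧ over ∨]
⇔ (d ∧ c) ∨ a ∨ ¬d   [simplify]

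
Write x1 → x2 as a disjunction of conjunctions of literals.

¬x1 ∨ x2

x1 → x2
≡ ¬x1 ∨ x2   [eliminate →]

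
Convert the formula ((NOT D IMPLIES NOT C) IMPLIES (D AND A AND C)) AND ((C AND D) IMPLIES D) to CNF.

(NOT D OR A) AND C

((NOT D IMPLIES NOT C) IMPLIES (D AND A AND C)) AND ((C AND D) IMPLIES D)
≡ (NOT (NOT D IMPLIES NOT C) OR (D AND A AND C)) AND ((C AND D) IMPLIES D)   (eliminate IMPLIES)
≡ (NOT (NOT NOT D OR NOT C) OR (D AND A AND C)) AND ((C AND D) IMPLIES D)   (eliminate IMPLIES)
≡ (NOT (NOT NOT D OR NOT C) OR (D AND A AND C)) AND (NOT (C AND D) OR D)   (eliminate IMPLIES)
≡ ((NOT NOT NOT D AND NOT NOT C) OR (D AND A AND C)) AND (NOT (C AND D) OR D)   (De Morgan)
≡ ((NOT D AND NOT NOT C) OR (D AND A AND C)) AND (NOT (C AND D) OR D)   (double negation)
≡ ((NOT D AND C) OR (D AND A AND C)) AND (NOT (C AND D) OR D)   (double negation)
≡ ((NOT D AND C) OR (D AND A AND C)) AND (NOT C OR NOT D OR D)   (De Morgan)
≡ (NOT D OR D) AND (NOT D OR A) AND (NOT D OR C) AND (C OR D) AND (C OR A) AND (C OR C) AND (NOT C OR NOT D OR D)   (distribute OR over AND)
≡ (NOT D OR A) AND C   (simplify)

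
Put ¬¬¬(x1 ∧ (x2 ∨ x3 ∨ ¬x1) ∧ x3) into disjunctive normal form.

¬¬¬(x1 ∧ (x2 ∨ x3 ∨ ¬x1) ∧ x3)
= ¬(x1 ∧ (x2 ∨ x3 ∨ ¬x1) ∧ x3)   [double negation]
= ¬x1 ∨ ¬(x2 ∨ x3 ∨ ¬x1) ∨ ¬x3   [De Morgan]
= ¬x1 ∨ (¬x2 ∧ ¬x3 ∧ ¬¬x1) ∨ ¬x3   [De Morgan]
= ¬x1 ∨ (¬x2 ∧ ¬x3 ∧ x1) ∨ ¬x3   [double negation]
= ¬x1 ∨ ¬x3   [simplify]

¬x1 ∨ ¬x3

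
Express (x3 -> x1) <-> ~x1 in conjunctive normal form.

~x1 & (x1 | ~x3)

(x3 -> x1) <-> ~x1
⇔ ((x3 -> x1) -> ~x1) & (~x1 -> (x3 -> x1))
⇔ (~(x3 -> x1) | ~x1) & (~x1 -> (x3 -> x1))
⇔ (~(~x3 | x1) | ~x1) & (~x1 -> (x3 -> x1))
⇔ (~(~x3 | x1) | ~x1) & (~~x1 | (x3 -> x1))
⇔ (~(~x3 | x1) | ~x1) & (~~x1 | ~x3 | x1)
⇔ ((~~x3 & ~x1) | ~x1) & (~~x1 | ~x3 | x1)
⇔ ((x3 & ~x1) | ~x1) & (~~x1 | ~x3 | x1)
⇔ ((x3 & ~x1) | ~x1) & (x1 | ~x3 | x1)
⇔ (x3 | ~x1) & (~x1 | ~x1) & (x1 | ~x3 | x1)
⇔ ~x1 & (x1 | ~x3)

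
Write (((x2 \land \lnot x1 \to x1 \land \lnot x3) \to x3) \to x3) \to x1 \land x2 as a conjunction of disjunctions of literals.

(x2 \lor x3) \land (\lnot x3 \lor x1) \land (\lnot x3 \lor x2)

(((x2 \land \lnot x1 \to x1 \land \lnot x3) \to x3) \to x3) \to x1 \land x2
= \lnot (((x2 \land \lnot x1 \to x1 \land \lnot x3) \to x3) \to x3) \lor x1 \land x2   [eliminate \to]
= \lnot (\lnot ((x2 \land \lnot x1 \to x1 \land \lnot x3) \to x3) \lor x3) \lor x1 \land x2   [eliminate \to]
= \lnot (\lnot (\lnot (x2 \land \lnot x1 \to x1 \land \lnot x3) \lor x3) \lor x3) \lor x1 \land x2   [eliminate \to]
= \lnot (\lnot (\lnot (\lnot (x2 \land \lnot x1) \lor x1 \land \lnot x3) \lor x3) \lor x3) \lor x1 \land x2   [eliminate \to]
= \lnot \lnot (\lnot (\lnot (x2 \land \lnot x1) \lor x1 \land \lnot x3) \lor x3) \land \lnot x3 \lor x1 \land x2   [De Morgan]
= (\lnot (\lnot (x2 \land \lnot x1) \lor x1 \land \lnot x3) \lor x3) \land \lnot x3 \lor x1 \land x2   [double negation]
= (\lnot \lnot (x2 \land \lnot x1) \land \lnot (x1 \land \lnot x3) \lor x3) \land \lnot x3 \lor x1 \land x2   [De Morgan]
= (x2 \land \lnot x1 \land \lnot (x1 \land \lnot x3) \lor x3) \land \lnot x3 \lor x1 \land x2   [double negation]
= (x2 \land \lnot x1 \land (\lnot x1 \lor \lnot \lnot x3) \lor x3) \land \lnot x3 \lor x1 \land x2   [De Morgan]
= (x2 \land \lnot x1 \land (\lnot x1 \lor x3) \lor x3) \land \lnot x3 \lor x1 \land x2   [double negation]
= (x2 \lor x3 \lor x1) \land (x2 \lor x3 \lor x2) \land (\lnot x1 \lor x3 \lor x1) \land (\lnot x1 \lor x3 \lor x2) \land (\lnot x1 \lor x3 \lor x3 \lor x1) \land (\lnot x1 \lor x3 \lor x3 \lor x2) \land (\lnot x3 \lor x1) \land (\lnot x3 \lor x2)   [distribute \lor over \land]
= (x2 \lor x3) \land (\lnot x3 \lor x1) \land (\lnot x3 \lor x2)   [simplify]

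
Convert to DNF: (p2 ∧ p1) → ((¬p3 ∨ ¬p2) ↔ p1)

¬p2 ∨ ¬p1 ∨ (p1 ∧ ¬p3)

(p2 ∧ p1) → ((¬p3 ∨ ¬p2) ↔ p1)
≡ ¬(p2 ∧ p1) ∨ ((¬p3 ∨ ¬p2) ↔ p1)
≡ ¬(p2 ∧ p1) ∨ (((¬p3 ∨ ¬p2) → p1) ∧ (p1 → (¬p3 ∨ ¬p2)))
≡ ¬(p2 ∧ p1) ∨ ((¬(¬p3 ∨ ¬p2) ∨ p1) ∧ (p1 → (¬p3 ∨ ¬p2)))
≡ ¬(p2 ∧ p1) ∨ ((¬(¬p3 ∨ ¬p2) ∨ p1) ∧ (¬p1 ∨ ¬p3 ∨ ¬p2))
≡ ¬p2 ∨ ¬p1 ∨ ((¬(¬p3 ∨ ¬p2) ∨ p1) ∧ (¬p1 ∨ ¬p3 ∨ ¬p2))
≡ ¬p2 ∨ ¬p1 ∨ (((¬¬p3 ∧ ¬¬p2) ∨ p1) ∧ (¬p1 ∨ ¬p3 ∨ ¬p2))
≡ ¬p2 ∨ ¬p1 ∨ (((p3 ∧ ¬¬p2) ∨ p1) ∧ (¬p1 ∨ ¬p3 ∨ ¬p2))
≡ ¬p2 ∨ ¬p1 ∨ (((p3 ∧ p2) ∨ p1) ∧ (¬p1 ∨ ¬p3 ∨ ¬p2))
≡ ¬p2 ∨ ¬p1 ∨ (p3 ∧ p2 ∧ ¬p1) ∨ (p3 ∧ p2 ∧ ¬p3) ∨ (p3 ∧ p2 ∧ ¬p2) ∨ (p1 ∧ ¬p1) ∨ (p1 ∧ ¬p3) ∨ (p1 ∧ ¬p2)
≡ ¬p2 ∨ ¬p1 ∨ (p1 ∧ ¬p3)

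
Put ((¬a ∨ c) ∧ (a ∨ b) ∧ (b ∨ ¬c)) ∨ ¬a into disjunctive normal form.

((¬a ∨ c) ∧ (a ∨ b) ∧ (b ∨ ¬c)) ∨ ¬a
≡ (¬a ∧ a ∧ b) ∨ (¬a ∧ a ∧ ¬c) ∨ (¬a ∧ b ∧ b) ∨ (¬a ∧ b ∧ ¬c) ∨ (c ∧ a ∧ b) ∨ (c ∧ a ∧ ¬c) ∨ (c ∧ b ∧ b) ∨ (c ∧ b ∧ ¬c) ∨ ¬a   (distribute ∧ over ∨)
≡ (c ∧ b) ∨ ¬a   (simplify)

(c ∧ b) ∨ ¬a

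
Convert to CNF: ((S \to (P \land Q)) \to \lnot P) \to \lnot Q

P \lor \lnot Q

((S \to (P \land Q)) \to \lnot P) \to \lnot Q
= \lnot ((S \to (P \land Q)) \to \lnot P) \lor \lnot Q
= \lnot (\lnot (S \to (P \land Q)) \lor \lnot P) \lor \lnot Q
= \lnot (\lnot (\lnot S \lor (P \land Q)) \lor \lnot P) \lor \lnot Q
= (\lnot \lnot (\lnot S \lor (P \land Q)) \land \lnot \lnot P) \lor \lnot Q
= ((\lnot S \lor (P \land Q)) \land \lnot \lnot P) \lor \lnot Q
= ((\lnot S \lor (P \land Q)) \land P) \lor \lnot Q
= (\lnot S \lor P \lor \lnot Q) \land (\lnot S \lor Q \lor \lnot Q) \land (P \lor \lnot Q)
= P \lor \lnot Q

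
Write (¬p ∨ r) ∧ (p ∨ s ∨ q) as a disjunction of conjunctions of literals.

(¬p ∧ s) ∨ (¬p ∧ q) ∨ (r ∧ p) ∨ (r ∧ s) ∨ (r ∧ q)

(¬p ∨ r) ∧ (p ∨ s ∨ q)
⇔ (¬p ∧ p) ∨ (¬p ∧ s) ∨ (¬p ∧ q) ∨ (r ∧ p) ∨ (r ∧ s) ∨ (r ∧ q)   [distribute ∧ over ∨]
⇔ (¬p ∧ s) ∨ (¬p ∧ q) ∨ (r ∧ p) ∨ (r ∧ s) ∨ (r ∧ q)   [simplify]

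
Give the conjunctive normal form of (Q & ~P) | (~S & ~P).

(Q & ~P) | (~S & ~P)
≡ (Q | ~S) & (Q | ~P) & (~P | ~S) & (~P | ~P)   — distribute | over &
≡ (Q | ~S) & ~P   — simplify

(Q | ~S) & ~P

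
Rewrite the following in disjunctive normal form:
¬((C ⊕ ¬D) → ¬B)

(C ∧ D ∧ B) ∨ (¬C ∧ ¬D ∧ B)

¬((C ⊕ ¬D) → ¬B)
≡ ¬(¬(C ⊕ ¬D) ∨ ¬B)   [eliminate →]
≡ ¬(¬((C ∧ ¬¬D) ∨ (¬C ∧ ¬D)) ∨ ¬B)   [expand ⊕]
≡ ¬¬((C ∧ ¬¬D) ∨ (¬C ∧ ¬D)) ∧ ¬¬B   [De Morgan]
≡ ((C ∧ ¬¬D) ∨ (¬C ∧ ¬D)) ∧ ¬¬B   [double negation]
≡ ((C ∧ D) ∨ (¬C ∧ ¬D)) ∧ ¬¬B   [double negation]
≡ ((C ∧ D) ∨ (¬C ∧ ¬D)) ∧ B   [double negation]
≡ (C ∧ D ∧ B) ∨ (¬C ∧ ¬D ∧ B)   [distribute ∧ over ∨]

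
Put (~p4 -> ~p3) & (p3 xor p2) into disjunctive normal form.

(~p4 -> ~p3) & (p3 xor p2)
≡ (~~p4 | ~p3) & (p3 xor p2)
≡ (~~p4 | ~p3) & ((p3 & ~p2) | (~p3 & p2))
≡ (p4 | ~p3) & ((p3 & ~p2) | (~p3 & p2))
≡ (p4 & p3 & ~p2) | (p4 & ~p3 & p2) | (~p3 & p3 & ~p2) | (~p3 & ~p3 & p2)
≡ (p4 & p3 & ~p2) | (~p3 & p2)

(p4 & p3 & ~p2) | (~p3 & p2)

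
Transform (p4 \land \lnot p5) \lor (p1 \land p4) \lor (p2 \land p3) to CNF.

(p4 \land \lnot p5) \lor (p1 \land p4) \lor (p2 \land p3)
= (p4 \lor p1 \lor p2) \land (p4 \lor p1 \lor p3) \land (p4 \lor p4 \lor p2) \land (p4 \lor p4 \lor p3) \land (\lnot p5 \lor p1 \lor p2) \land (\lnot p5 \lor p1 \lor p3) \land (\lnot p5 \lor p4 \lor p2) \land (\lnot p5 \lor p4 \lor p3)   [distribute \lor over \land]
= (p4 \lor p2) \land (p4 \lor p3) \land (\lnot p5 \lor p1 \lor p2) \land (\lnot p5 \lor p1 \lor p3)   [simplify]

(p4 \lor p2) \land (p4 \lor p3) \land (\lnot p5 \lor p1 \lor p2) \land (\lnot p5 \lor p1 \lor p3)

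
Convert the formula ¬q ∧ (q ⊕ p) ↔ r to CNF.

¬q ∧ (q ⊕ p) ↔ r
≡ (¬q ∧ (q ⊕ p) → r) ∧ (r → ¬q ∧ (q ⊕ p))   [eliminate ↔]
≡ (¬(¬q ∧ (q ⊕ p)) ∨ r) ∧ (r → ¬q ∧ (q ⊕ p))   [eliminate →]
≡ (¬(¬q ∧ (q ∨ p) ∧ ¬(q ∧ p)) ∨ r) ∧ (r → ¬q ∧ (q ⊕ p))   [expand ⊕]
≡ (¬(¬q ∧ (q ∨ p) ∧ ¬(q ∧ p)) ∨ r) ∧ (¬r ∨ ¬q ∧ (q ⊕ p))   [eliminate →]
≡ (¬(¬q ∧ (q ∨ p) ∧ ¬(q ∧ p)) ∨ r) ∧ (¬r ∨ ¬q ∧ (q ∨ p) ∧ ¬(q ∧ p))   [expand ⊕]
≡ (¬¬q ∨ ¬(q ∨ p) ∨ ¬¬(q ∧ p) ∨ r) ∧ (¬r ∨ ¬q ∧ (q ∨ p) ∧ ¬(q ∧ p))   [De Morgan]
≡ (q ∨ ¬(q ∨ p) ∨ ¬¬(q ∧ p) ∨ r) ∧ (¬r ∨ ¬q ∧ (q ∨ p) ∧ ¬(q ∧ p))   [double negation]
≡ (q ∨ ¬q ∧ ¬p ∨ ¬¬(q ∧ p) ∨ r) ∧ (¬r ∨ ¬q ∧ (q ∨ p) ∧ ¬(q ∧ p))   [De Morgan]
≡ (q ∨ ¬q ∧ ¬p ∨ q ∧ p ∨ r) ∧ (¬r ∨ ¬q ∧ (q ∨ p) ∧ ¬(q ∧ p))   [double negation]
≡ (q ∨ ¬q ∧ ¬p ∨ q ∧ p ∨ r) ∧ (¬r ∨ ¬q ∧ (q ∨ p) ∧ (¬q ∨ ¬p))   [De Morgan]
≡ (q ∨ ¬q ∨ q ∨ r) ∧ (q ∨ ¬q ∨ p ∨ r) ∧ (q ∨ ¬p ∨ q ∨ r) ∧ (q ∨ ¬p ∨ p ∨ r) ∧ (¬r ∨ ¬q) ∧ (¬r ∨ q ∨ p) ∧ (¬r ∨ ¬q ∨ ¬p)   [distribute ∨ over ∧]
≡ (q ∨ ¬p ∨ r) ∧ (¬r ∨ ¬q) ∧ (¬r ∨ q ∨ p)   [simplify]

(q ∨ ¬p ∨ r) ∧ (¬r ∨ ¬q) ∧ (¬r ∨ q ∨ p)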